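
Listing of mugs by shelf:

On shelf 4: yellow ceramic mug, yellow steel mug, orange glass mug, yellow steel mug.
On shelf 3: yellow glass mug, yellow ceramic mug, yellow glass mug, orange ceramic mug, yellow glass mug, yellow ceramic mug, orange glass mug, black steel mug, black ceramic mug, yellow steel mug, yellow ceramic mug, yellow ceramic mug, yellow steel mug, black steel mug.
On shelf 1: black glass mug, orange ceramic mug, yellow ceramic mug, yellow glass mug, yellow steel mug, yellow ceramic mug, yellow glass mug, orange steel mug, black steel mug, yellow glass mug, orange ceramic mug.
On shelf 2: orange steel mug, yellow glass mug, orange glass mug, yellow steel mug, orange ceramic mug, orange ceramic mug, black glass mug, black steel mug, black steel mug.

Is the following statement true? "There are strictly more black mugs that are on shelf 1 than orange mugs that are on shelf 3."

False

There are 2 black mugs on shelf 1.
There are 2 orange mugs on shelf 3.
The claim requires 2 > 2, which does not hold.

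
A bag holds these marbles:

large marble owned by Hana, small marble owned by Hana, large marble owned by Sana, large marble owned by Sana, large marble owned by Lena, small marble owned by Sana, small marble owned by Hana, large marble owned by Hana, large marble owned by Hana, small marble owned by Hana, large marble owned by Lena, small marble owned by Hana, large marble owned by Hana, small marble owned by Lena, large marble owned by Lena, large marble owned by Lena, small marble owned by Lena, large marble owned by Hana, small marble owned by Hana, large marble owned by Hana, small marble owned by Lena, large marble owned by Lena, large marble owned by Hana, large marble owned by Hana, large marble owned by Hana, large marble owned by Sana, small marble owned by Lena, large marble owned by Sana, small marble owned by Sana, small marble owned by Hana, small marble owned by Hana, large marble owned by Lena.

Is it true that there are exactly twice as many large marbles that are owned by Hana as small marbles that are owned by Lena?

False

large marbles owned by Hana: 9.
small marbles owned by Lena: 4.
The claim requires 9 = 2 × 4 = 8, which does not hold.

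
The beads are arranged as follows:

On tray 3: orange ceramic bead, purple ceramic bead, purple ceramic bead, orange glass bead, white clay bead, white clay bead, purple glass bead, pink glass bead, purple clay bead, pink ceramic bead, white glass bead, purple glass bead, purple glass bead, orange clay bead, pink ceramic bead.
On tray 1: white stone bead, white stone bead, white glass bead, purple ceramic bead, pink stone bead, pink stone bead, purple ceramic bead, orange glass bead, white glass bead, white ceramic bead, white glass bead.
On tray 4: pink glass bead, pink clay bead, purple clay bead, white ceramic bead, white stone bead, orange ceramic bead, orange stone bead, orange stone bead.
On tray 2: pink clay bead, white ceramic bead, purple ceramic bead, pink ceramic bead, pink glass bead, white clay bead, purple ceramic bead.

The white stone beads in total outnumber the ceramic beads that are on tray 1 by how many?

0

white stone beads: 3.
ceramic beads on tray 1: 3.
3 − 3 = 0.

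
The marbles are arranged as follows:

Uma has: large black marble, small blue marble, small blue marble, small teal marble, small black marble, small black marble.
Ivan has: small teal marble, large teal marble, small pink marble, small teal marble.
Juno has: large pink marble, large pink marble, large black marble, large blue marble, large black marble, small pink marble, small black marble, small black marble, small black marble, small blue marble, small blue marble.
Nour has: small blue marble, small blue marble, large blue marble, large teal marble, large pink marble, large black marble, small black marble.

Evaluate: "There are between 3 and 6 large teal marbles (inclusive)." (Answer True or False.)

False

|large teal marbles| = 2.
The claim requires 3 ≤ 2 ≤ 6, which does not hold.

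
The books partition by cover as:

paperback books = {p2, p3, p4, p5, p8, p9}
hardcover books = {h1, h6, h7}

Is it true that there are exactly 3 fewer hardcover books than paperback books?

True

There are 3 hardcover books.
There are 6 paperback books.
The claim requires 6 − 3 (= 3) to equal 3, which holds.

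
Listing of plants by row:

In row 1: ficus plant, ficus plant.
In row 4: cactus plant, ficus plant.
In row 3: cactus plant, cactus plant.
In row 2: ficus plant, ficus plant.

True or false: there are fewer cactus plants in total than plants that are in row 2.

False

cactus plants: 3.
plants in row 2: 2.
The claim requires 3 < 2, which does not hold.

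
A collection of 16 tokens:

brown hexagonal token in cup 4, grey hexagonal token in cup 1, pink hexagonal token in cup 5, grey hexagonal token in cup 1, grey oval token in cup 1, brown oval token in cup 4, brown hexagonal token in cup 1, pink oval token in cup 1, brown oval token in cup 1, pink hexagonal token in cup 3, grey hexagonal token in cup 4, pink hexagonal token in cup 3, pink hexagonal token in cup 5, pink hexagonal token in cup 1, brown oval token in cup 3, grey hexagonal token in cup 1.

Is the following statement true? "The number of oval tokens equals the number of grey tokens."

True

|oval tokens| = 5.
|grey tokens| = 5.
The claim requires 5 = 5, which holds.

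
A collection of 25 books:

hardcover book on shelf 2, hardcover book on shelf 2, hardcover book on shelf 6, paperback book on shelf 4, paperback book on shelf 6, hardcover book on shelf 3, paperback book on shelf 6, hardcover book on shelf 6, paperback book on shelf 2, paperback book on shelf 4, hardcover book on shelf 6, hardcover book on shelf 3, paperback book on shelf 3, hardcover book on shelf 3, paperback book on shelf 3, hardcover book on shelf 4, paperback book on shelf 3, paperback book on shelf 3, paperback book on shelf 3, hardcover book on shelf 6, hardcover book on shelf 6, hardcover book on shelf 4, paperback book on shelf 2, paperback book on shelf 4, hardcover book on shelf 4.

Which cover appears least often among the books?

Counts by cover: hardcover 13, paperback 12.
The minimum is 12, held uniquely by paperback.

paperback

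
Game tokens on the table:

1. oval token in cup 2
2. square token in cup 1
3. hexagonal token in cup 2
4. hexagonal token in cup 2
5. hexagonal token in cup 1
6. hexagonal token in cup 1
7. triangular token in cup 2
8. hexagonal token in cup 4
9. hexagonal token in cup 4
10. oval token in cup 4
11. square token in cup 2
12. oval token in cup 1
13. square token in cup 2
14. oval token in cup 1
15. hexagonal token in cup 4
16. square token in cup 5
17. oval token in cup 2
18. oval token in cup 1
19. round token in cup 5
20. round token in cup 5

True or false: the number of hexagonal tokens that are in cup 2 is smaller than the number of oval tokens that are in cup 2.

False

There are 2 hexagonal tokens in cup 2.
There are 2 oval tokens in cup 2.
The claim requires 2 < 2, which does not hold.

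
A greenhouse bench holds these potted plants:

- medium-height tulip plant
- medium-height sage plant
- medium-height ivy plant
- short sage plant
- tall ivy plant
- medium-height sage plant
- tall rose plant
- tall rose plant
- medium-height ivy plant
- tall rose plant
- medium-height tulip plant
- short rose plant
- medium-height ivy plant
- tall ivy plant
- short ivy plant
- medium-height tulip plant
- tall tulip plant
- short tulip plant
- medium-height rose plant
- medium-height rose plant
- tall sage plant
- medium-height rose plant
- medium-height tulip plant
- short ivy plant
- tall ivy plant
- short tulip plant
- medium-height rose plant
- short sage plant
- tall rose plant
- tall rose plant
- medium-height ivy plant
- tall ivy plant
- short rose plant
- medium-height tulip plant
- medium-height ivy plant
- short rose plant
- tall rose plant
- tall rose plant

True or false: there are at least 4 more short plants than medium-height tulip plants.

True

short plants: 9.
medium-height tulip plants: 5.
The claim requires 9 − 5 = 4 ≥ 4, which holds.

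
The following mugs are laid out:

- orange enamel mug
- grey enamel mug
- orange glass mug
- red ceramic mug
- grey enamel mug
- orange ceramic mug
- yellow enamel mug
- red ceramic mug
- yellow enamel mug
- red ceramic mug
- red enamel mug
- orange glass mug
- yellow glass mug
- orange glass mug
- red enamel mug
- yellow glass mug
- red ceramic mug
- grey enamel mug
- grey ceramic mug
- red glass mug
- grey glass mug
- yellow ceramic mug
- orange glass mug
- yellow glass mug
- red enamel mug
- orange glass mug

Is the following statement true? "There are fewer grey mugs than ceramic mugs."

True

There are 5 grey mugs.
There are 7 ceramic mugs.
The claim requires 5 < 7, which holds.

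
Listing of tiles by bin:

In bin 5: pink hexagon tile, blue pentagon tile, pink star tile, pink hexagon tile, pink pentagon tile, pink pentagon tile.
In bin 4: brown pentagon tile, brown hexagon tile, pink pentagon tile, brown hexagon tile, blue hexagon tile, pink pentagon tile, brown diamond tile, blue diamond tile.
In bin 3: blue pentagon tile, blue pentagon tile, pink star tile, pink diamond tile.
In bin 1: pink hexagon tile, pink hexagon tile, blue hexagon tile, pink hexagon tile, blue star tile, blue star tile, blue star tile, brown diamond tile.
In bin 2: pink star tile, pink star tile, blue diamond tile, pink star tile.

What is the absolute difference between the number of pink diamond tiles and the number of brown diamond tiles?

pink diamond tiles: 1. brown diamond tiles: 2.
|1 − 2| = 2 − 1 = 1.

1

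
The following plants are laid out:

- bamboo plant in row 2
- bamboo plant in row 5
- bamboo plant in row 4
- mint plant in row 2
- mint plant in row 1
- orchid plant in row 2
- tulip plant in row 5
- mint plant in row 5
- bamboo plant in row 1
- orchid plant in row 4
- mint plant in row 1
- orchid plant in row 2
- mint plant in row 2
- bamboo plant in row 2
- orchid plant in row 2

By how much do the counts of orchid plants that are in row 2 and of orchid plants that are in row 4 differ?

2

orchid plants in row 2: 3. orchid plants in row 4: 1.
|3 − 1| = 3 − 1 = 2.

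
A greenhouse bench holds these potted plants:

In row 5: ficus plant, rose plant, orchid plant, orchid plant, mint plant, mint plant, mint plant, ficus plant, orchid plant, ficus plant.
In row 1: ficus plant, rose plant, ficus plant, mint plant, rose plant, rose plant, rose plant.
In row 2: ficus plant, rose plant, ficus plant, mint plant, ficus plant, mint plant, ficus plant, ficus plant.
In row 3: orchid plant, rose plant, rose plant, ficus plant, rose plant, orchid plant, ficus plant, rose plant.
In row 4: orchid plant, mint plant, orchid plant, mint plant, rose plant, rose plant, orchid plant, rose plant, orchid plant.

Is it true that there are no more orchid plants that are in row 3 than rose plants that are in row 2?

False

There are 2 orchid plants in row 3.
There is 1 rose plant in row 2.
The claim requires 2 ≤ 1, which does not hold.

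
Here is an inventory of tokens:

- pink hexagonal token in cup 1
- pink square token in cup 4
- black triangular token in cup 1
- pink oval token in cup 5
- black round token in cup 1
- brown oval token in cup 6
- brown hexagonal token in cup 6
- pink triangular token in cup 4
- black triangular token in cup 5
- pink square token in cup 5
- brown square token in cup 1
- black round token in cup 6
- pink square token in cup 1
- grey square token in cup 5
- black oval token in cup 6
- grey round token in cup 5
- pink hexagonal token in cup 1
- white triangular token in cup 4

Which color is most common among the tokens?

Counts by color: pink 7, black 5, brown 3, grey 2, white 1.
The maximum is 7, held uniquely by pink.

pink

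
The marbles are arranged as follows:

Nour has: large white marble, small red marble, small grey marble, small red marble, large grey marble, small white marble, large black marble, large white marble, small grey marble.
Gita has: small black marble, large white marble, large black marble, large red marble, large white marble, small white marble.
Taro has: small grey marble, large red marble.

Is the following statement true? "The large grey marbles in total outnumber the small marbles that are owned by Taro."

large grey marbles: 1.
small marbles owned by Taro: 1.
The claim requires 1 > 1, which does not hold.

False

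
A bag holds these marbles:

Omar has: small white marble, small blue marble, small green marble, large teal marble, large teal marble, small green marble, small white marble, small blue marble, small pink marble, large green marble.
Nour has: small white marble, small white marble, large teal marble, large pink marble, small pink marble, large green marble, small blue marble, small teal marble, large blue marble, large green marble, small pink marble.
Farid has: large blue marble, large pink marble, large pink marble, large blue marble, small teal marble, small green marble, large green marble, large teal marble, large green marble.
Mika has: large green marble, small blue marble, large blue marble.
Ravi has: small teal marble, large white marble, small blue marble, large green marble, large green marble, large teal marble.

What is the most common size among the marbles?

large

Counts by size: large 21, small 18.
The maximum is 21, held uniquely by large.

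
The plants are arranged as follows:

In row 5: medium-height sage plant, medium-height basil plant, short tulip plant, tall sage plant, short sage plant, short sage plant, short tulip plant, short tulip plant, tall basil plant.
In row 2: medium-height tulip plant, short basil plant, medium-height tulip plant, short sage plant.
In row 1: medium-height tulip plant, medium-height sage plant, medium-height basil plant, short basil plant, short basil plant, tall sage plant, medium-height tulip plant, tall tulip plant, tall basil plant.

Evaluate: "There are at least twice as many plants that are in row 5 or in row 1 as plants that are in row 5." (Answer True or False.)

|plants in row 5 or in row 1| = 18.
|plants in row 5| = 9.
The claim requires 18 ≥ 2 × 9 = 18, which holds.

True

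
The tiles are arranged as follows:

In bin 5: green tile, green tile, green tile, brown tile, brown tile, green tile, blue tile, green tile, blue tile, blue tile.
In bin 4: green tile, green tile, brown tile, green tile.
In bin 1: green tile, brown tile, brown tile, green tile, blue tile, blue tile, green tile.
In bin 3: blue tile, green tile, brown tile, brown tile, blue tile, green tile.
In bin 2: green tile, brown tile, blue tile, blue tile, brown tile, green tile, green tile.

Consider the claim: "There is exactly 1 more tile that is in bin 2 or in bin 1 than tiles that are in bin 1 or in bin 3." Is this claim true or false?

True

tiles in bin 2 or in bin 1: 14.
tiles in bin 1 or in bin 3: 13.
The claim requires 14 − 13 (= 1) to equal 1, which holds.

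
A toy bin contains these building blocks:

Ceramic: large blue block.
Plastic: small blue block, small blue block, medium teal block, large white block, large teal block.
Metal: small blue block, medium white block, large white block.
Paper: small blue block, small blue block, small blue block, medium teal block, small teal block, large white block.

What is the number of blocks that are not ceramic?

14

Total blocks: 15; with the excluded value: 1; remaining 15 − 1 = 14.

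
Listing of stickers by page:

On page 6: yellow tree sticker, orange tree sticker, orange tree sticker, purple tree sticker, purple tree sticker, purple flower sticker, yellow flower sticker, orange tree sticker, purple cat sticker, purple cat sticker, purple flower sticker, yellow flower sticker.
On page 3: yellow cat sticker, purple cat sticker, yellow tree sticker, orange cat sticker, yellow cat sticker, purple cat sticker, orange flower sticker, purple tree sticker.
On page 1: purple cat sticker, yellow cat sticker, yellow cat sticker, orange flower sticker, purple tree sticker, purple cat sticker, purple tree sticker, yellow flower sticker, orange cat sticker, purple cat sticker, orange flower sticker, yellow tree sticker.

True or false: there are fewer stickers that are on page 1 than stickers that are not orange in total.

|stickers on page 1| = 12.
|stickers that are not orange| = 24.
The claim requires 12 < 24, which holds.

True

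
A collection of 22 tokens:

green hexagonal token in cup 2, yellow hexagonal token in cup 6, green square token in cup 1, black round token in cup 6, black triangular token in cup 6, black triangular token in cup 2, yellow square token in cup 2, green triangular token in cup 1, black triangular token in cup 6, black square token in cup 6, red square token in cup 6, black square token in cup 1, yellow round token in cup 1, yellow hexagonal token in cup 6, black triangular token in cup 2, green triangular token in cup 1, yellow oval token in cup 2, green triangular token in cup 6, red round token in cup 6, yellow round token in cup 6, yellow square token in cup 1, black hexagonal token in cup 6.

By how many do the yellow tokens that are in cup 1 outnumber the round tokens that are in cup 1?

1

yellow tokens in cup 1: 2.
round tokens in cup 1: 1.
2 − 1 = 1.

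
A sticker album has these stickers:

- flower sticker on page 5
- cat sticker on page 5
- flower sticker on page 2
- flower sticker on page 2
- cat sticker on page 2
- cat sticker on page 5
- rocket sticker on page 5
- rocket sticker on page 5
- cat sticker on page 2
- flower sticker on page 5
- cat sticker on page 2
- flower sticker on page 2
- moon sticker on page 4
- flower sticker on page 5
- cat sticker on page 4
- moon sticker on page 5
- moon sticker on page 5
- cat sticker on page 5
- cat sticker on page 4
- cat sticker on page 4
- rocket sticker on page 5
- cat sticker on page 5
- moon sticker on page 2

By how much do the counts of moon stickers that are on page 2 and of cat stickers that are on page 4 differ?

2

moon stickers on page 2: 1. cat stickers on page 4: 3.
|1 − 3| = 3 − 1 = 2.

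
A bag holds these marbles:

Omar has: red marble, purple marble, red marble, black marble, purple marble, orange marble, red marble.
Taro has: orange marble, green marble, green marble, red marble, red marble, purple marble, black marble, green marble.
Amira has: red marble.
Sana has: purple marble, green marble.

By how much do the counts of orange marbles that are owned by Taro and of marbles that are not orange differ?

orange marbles owned by Taro: 1. marbles that are not orange: 16.
|1 − 16| = 16 − 1 = 15.

15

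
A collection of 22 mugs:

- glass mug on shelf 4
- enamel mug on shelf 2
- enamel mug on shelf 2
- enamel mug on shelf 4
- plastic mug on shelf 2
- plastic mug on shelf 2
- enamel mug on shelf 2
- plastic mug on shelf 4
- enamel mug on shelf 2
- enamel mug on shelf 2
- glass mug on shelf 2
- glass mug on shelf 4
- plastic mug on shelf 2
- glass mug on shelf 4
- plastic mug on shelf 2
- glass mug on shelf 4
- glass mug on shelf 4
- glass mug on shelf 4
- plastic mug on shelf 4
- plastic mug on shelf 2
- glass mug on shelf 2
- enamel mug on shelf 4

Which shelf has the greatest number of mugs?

Counts by shelf: shelf 2→12, shelf 4→10.
The maximum is 12, held uniquely by shelf 2.

shelf 2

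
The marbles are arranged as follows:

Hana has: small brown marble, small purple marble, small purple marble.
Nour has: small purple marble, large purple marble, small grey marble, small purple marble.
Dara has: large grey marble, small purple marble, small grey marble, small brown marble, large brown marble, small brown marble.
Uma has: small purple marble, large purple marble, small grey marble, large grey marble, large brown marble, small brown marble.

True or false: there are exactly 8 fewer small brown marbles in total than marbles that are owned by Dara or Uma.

small brown marbles: 4.
marbles owned by Dara or Uma: 12.
The claim requires 12 − 4 (= 8) to equal 8, which holds.

True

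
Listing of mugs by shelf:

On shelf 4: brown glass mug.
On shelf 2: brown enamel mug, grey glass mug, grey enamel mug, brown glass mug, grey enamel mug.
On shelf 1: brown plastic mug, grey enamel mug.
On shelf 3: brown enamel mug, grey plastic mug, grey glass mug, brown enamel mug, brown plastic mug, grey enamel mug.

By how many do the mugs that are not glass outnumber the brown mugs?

mugs that are not glass: 10.
brown mugs: 7.
10 − 7 = 3.

3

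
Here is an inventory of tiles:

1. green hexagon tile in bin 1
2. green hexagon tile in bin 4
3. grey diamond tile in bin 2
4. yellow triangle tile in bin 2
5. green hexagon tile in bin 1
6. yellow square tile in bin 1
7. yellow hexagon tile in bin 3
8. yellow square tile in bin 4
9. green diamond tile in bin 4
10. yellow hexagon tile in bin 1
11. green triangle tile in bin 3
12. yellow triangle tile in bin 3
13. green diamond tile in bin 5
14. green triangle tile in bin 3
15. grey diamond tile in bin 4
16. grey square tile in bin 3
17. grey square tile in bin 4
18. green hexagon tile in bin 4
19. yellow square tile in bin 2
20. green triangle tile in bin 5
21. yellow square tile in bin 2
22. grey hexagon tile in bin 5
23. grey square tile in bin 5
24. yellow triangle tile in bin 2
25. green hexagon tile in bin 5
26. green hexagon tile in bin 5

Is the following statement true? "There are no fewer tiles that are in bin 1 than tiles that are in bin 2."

False

There are 4 tiles in bin 1.
There are 5 tiles in bin 2.
The claim requires 4 ≥ 5, which does not hold.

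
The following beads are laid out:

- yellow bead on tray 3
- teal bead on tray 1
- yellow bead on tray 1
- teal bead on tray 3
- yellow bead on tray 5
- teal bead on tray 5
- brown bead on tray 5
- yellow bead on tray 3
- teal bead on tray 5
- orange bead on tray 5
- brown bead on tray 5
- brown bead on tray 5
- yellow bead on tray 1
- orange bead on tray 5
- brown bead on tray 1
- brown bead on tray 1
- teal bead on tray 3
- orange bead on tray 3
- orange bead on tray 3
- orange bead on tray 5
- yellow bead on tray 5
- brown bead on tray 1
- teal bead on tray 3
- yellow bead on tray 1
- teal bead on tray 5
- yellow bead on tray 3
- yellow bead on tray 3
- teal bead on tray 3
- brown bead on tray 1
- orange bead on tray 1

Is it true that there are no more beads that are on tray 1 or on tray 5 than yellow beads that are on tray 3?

False

|beads on tray 1 or on tray 5| = 20.
|yellow beads on tray 3| = 4.
The claim requires 20 ≤ 4, which does not hold.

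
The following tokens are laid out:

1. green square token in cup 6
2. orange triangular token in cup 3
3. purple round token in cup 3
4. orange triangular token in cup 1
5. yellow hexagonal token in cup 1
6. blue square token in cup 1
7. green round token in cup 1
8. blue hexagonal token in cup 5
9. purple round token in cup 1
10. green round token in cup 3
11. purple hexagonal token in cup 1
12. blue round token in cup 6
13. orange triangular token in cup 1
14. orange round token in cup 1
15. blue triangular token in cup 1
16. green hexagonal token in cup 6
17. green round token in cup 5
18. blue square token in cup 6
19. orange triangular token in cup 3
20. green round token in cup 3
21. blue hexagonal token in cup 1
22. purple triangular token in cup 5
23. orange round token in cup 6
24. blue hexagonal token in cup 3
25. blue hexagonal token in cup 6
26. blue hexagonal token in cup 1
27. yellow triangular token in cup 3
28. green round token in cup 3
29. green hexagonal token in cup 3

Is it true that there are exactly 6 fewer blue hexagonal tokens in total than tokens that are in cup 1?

There are 5 blue hexagonal tokens.
There are 11 tokens in cup 1.
The claim requires 11 − 5 (= 6) to equal 6, which holds.

True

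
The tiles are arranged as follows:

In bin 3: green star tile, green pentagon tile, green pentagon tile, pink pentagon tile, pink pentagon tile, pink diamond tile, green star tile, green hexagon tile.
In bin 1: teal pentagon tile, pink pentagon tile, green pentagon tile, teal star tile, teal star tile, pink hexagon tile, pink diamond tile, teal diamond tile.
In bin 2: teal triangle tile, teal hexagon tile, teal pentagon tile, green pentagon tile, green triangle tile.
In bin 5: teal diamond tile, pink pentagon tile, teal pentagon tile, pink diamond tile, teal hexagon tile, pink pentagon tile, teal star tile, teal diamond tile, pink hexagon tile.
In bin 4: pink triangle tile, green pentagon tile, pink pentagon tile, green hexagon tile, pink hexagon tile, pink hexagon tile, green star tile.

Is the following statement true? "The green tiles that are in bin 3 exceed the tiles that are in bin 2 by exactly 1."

green tiles in bin 3: 5.
tiles in bin 2: 5.
The claim requires 5 − 5 (= 0) to equal 1, which does not hold.

False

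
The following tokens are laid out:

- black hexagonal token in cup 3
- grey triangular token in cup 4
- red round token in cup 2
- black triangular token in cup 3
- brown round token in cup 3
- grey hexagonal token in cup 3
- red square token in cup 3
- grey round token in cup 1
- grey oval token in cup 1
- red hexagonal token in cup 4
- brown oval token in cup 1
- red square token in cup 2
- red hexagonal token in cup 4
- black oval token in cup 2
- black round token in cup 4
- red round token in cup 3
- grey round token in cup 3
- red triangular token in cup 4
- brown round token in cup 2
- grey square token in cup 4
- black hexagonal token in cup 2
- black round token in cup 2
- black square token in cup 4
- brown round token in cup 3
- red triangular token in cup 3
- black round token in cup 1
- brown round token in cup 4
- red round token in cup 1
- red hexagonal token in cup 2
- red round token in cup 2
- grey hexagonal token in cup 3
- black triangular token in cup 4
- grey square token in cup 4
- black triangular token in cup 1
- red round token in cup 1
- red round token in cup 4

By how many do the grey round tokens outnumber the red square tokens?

0

grey round tokens: 2.
red square tokens: 2.
2 − 2 = 0.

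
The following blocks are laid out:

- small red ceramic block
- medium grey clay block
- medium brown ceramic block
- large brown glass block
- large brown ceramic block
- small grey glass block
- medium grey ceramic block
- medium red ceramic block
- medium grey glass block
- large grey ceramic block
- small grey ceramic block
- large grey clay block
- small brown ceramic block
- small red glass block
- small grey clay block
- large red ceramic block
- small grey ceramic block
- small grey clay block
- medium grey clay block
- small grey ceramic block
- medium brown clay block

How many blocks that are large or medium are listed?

large: 5; medium: 7; together 5 + 7 = 12.

12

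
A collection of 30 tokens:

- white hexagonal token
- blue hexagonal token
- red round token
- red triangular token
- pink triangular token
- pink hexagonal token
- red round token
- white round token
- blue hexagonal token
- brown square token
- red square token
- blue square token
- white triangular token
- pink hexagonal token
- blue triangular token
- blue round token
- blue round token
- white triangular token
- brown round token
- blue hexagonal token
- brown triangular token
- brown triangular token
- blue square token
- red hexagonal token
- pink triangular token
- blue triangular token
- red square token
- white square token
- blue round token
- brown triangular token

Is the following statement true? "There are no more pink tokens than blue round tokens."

|pink tokens| = 4.
|blue round tokens| = 3.
The claim requires 4 ≤ 3, which does not hold.

False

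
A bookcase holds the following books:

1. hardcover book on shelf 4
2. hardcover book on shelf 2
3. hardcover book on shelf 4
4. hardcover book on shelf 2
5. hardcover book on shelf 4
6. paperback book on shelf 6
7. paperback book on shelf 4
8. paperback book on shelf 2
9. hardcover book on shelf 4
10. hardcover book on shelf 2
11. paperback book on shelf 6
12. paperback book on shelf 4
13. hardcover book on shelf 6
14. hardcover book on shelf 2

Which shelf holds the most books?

shelf 4

Counts by shelf: shelf 4→6, shelf 2→5, shelf 6→3.
The maximum is 6, held uniquely by shelf 4.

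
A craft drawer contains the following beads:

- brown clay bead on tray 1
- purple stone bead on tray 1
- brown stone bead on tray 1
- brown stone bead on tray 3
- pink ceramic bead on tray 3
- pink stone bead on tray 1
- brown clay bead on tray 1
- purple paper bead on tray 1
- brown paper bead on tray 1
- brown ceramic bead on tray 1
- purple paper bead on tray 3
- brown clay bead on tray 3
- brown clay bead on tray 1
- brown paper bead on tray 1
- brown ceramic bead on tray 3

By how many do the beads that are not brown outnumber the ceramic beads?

2

beads that are not brown: 5.
ceramic beads: 3.
5 − 3 = 2.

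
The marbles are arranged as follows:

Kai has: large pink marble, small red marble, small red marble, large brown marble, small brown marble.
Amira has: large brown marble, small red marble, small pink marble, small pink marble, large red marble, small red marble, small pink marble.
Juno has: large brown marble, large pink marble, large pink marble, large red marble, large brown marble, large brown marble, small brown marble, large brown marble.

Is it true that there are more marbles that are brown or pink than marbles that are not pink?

marbles that are brown or pink: 14.
marbles that are not pink: 14.
The claim requires 14 > 14, which does not hold.

False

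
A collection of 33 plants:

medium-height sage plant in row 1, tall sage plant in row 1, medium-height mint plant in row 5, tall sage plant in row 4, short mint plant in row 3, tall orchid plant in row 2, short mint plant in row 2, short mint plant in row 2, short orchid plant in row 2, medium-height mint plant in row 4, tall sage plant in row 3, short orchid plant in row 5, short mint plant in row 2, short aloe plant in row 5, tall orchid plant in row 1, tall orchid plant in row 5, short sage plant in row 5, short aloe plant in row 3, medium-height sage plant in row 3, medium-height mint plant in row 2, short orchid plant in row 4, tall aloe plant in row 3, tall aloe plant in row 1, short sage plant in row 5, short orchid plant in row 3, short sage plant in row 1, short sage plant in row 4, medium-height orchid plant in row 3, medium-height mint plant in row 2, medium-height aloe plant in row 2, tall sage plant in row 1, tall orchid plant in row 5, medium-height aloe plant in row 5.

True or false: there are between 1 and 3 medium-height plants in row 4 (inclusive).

True

medium-height plants in row 4: 1.
The claim requires 1 ≤ 1 ≤ 3, which holds.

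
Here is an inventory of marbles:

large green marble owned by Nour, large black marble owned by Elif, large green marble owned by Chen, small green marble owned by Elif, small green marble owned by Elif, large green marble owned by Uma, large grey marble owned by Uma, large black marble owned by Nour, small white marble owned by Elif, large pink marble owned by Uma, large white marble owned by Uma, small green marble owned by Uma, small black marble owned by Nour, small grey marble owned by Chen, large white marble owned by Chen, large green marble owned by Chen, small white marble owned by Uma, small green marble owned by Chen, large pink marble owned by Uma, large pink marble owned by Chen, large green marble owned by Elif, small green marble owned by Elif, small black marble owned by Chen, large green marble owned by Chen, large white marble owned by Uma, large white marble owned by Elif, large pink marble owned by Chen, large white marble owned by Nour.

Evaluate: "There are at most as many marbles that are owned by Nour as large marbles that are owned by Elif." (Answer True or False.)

False

Count of marbles owned by Nour: 4.
Count of large marbles owned by Elif: 3.
The claim requires 4 ≤ 3, which does not hold.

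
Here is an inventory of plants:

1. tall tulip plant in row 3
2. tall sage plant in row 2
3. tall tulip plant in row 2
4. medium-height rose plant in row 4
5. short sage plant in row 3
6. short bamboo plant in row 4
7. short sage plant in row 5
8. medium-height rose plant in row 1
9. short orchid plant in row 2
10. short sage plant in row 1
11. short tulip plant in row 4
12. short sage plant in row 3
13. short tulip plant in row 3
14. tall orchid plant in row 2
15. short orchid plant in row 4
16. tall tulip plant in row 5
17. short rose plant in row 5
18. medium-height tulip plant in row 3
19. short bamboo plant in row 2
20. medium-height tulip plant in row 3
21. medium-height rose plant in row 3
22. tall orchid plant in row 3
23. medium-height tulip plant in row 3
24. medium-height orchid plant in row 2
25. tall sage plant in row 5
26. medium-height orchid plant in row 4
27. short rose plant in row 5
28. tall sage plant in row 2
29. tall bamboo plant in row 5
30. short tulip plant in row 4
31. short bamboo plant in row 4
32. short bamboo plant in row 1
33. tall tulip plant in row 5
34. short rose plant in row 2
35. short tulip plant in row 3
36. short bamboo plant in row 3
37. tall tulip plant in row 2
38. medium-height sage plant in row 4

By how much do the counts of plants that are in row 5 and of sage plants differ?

plants in row 5: 7. sage plants: 8.
|7 − 8| = 8 − 7 = 1.

1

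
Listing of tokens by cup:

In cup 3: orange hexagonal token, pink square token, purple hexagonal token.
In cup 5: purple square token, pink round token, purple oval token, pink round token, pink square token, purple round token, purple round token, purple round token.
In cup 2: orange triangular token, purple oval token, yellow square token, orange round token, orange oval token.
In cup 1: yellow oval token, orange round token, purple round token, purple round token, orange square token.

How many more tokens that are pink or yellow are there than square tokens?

1

tokens that are pink or yellow: 6.
square tokens: 5.
6 − 5 = 1.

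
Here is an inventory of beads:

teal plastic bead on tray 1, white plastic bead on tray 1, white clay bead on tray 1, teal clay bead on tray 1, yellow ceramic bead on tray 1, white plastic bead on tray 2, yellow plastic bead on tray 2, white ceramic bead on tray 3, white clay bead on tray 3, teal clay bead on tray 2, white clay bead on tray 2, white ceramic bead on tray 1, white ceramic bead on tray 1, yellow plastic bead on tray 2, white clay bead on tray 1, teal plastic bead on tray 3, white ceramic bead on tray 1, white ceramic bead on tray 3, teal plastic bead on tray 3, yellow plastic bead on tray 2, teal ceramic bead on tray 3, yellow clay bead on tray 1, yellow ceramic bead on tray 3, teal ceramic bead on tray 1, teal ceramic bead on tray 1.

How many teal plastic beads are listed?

3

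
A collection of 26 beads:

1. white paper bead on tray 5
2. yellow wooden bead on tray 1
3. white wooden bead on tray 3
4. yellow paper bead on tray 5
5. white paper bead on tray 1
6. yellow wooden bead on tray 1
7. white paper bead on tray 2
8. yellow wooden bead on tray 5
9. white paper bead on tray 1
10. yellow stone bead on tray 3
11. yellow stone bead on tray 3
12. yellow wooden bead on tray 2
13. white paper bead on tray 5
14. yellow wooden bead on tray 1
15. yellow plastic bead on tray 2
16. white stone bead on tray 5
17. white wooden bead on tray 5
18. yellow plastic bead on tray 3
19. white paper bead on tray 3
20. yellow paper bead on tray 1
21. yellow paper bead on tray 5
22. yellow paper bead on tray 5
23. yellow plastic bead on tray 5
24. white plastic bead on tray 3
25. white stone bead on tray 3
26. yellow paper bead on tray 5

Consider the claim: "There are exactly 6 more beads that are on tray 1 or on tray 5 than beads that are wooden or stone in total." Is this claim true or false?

False

There are 16 beads on tray 1 or on tray 5.
There are 11 beads that are wooden or stone.
The claim requires 16 − 11 (= 5) to equal 6, which does not hold.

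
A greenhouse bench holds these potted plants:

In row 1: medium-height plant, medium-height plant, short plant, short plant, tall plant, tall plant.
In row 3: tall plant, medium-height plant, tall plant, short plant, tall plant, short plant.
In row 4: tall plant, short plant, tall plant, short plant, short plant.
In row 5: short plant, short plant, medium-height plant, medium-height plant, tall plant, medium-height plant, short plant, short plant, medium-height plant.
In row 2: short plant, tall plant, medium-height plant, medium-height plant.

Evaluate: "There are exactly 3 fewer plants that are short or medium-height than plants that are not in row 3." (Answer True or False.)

There are 21 plants that are short or medium-height.
There are 24 plants that are not in row 3.
The claim requires 24 − 21 (= 3) to equal 3, which holds.

True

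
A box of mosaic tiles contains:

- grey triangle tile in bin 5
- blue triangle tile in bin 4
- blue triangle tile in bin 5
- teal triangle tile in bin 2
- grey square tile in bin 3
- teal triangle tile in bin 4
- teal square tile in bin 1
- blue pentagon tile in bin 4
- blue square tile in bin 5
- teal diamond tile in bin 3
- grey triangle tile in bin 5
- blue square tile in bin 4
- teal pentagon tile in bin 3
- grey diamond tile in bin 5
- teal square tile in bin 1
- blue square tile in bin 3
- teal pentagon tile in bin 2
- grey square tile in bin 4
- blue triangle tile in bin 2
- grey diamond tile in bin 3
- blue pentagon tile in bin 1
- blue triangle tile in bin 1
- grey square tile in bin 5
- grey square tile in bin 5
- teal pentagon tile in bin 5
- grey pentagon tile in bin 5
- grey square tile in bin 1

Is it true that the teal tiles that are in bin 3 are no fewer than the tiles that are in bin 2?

False

teal tiles in bin 3: 2.
tiles in bin 2: 3.
The claim requires 2 ≥ 3, which does not hold.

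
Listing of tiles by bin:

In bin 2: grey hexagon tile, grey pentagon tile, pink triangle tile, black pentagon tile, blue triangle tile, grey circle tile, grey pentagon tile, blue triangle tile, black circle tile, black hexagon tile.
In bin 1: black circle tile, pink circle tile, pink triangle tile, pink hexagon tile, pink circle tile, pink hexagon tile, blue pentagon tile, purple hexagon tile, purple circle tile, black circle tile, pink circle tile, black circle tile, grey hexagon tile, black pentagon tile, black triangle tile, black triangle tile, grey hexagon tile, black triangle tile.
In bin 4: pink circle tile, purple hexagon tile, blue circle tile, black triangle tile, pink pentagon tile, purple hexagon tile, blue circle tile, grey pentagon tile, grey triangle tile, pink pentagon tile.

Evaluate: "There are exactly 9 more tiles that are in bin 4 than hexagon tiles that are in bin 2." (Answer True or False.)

|tiles in bin 4| = 10.
|hexagon tiles in bin 2| = 2.
The claim requires 10 − 2 (= 8) to equal 9, which does not hold.

False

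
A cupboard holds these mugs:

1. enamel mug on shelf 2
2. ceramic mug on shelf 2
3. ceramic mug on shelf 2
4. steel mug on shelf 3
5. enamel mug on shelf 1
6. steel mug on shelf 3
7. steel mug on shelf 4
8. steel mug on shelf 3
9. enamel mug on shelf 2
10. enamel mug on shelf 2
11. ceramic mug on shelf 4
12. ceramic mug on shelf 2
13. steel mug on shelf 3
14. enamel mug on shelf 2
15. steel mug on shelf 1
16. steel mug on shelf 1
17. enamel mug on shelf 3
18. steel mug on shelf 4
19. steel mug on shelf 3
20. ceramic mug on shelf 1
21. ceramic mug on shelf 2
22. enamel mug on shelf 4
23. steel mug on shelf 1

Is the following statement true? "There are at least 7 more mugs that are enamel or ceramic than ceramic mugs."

True

There are 13 mugs that are enamel or ceramic.
There are 6 ceramic mugs.
The claim requires 13 − 6 = 7 ≥ 7, which holds.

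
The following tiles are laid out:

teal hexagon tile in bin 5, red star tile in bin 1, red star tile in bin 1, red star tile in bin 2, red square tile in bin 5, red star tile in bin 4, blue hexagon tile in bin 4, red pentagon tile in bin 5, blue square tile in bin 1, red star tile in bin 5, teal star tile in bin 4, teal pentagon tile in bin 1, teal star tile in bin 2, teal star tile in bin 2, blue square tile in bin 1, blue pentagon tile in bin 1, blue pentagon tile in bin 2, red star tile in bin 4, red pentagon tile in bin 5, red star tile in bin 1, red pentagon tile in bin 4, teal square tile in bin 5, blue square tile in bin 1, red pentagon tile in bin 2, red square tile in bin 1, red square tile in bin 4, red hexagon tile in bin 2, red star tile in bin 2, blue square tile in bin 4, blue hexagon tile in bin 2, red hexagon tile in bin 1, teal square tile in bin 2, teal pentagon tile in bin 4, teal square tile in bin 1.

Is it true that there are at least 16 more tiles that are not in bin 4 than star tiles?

tiles that are not in bin 4: 26.
star tiles: 11.
The claim requires 26 − 11 = 15 ≥ 16, which does not hold.

False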